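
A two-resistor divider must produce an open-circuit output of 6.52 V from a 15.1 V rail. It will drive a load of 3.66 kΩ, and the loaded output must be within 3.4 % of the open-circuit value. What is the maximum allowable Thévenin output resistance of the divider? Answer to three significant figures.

Loading drop = R_th/(R_th + R_L) ≤ 0.0340, so R_th ≤ R_L · ε/(1−ε) = 3.66 kΩ × 0.0340/0.9660 = 129 Ω.
(Any R1, R2 with R2/(R1+R2) = 0.432 and R1‖R2 ≤ 129 Ω will meet the spec.)

R_th ≤ 129 Ω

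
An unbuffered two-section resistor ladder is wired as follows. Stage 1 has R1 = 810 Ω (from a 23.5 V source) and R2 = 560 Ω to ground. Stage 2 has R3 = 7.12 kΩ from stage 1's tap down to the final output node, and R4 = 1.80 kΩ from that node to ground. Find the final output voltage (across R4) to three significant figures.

Stage 2 presents R3+R4 = 8920 Ω as a load on stage 1's tap.
Stage 1's lower leg becomes R2‖(R3+R4) = 526.9 Ω, so V_mid = 23.5 × 526.9/1337 = 9.262 V.
Stage 2 is itself unloaded: V_out = V_mid × R4/(R3+R4) = 9.262 × 1800/8920 = 1.87 V.

V_out ≈ 1.87 V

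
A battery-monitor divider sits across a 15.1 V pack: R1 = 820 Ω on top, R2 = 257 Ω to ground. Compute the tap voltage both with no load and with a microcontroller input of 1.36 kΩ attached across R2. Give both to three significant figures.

Unloaded: 3.60 V; loaded: 3.15 V

Open-circuit: V = 15.1 × 257/(820 + 257) = 3.60 V.
With the load, R2 becomes R2‖R_L = 216.2 Ω, so V = 15.1 × 216.2/1036 = 3.15 V.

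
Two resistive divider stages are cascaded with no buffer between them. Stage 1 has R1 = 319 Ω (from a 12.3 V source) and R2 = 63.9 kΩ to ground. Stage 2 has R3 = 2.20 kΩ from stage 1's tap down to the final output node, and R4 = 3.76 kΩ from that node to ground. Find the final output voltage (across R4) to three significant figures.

V_out ≈ 7.33 V

Stage 2 presents R3+R4 = 5960 Ω as a load on stage 1's tap.
Stage 1's lower leg becomes R2‖(R3+R4) = 5452 Ω, so V_mid = 12.3 × 5452/5771 = 11.62 V.
Stage 2 is itself unloaded: V_out = V_mid × R4/(R3+R4) = 11.62 × 3760/5960 = 7.33 V.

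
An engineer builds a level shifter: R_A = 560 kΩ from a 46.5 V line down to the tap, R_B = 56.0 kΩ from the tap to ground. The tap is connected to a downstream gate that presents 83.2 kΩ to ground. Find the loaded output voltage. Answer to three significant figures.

The load sits in parallel with R_B: R_B‖R_L = (56.0 × 83.2) / (56.0 + 83.2) = 33.47 kΩ.
V_out = 46.5 × 33.47 / (560 + 33.47) = 46.5 × 33.47/593.5 = 2.62 V.
(Unloaded it would have been 4.23 V.)

V_out ≈ 2.62 V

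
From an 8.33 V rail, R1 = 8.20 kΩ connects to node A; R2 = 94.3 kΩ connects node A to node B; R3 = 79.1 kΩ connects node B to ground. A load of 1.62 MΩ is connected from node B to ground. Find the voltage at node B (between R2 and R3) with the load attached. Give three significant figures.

V ≈ 3.53 V

At node B, R3 is in parallel with the load: R3‖R_L = 75.42 kΩ.
Below node A the resistance is R2 + (R3‖R_L) = 169.7 kΩ, so V_A = 8.33 × 169.7/177.9 = 7.946 V.
Then V_B = V_A × (R3‖R_L)/(R2 + R3‖R_L) = 7.946 × 75.42/169.7 = 3.53 V.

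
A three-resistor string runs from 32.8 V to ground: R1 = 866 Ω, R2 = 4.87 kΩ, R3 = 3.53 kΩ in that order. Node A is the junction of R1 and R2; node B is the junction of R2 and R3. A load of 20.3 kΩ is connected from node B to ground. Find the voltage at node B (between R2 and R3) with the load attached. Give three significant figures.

V ≈ 11.3 V

At node B, R3 is in parallel with the load: R3‖R_L = 3007 Ω.
Below node A the resistance is R2 + (R3‖R_L) = 7877 Ω, so V_A = 32.8 × 7877/8743 = 29.55 V.
Then V_B = V_A × (R3‖R_L)/(R2 + R3‖R_L) = 29.55 × 3007/7877 = 11.3 V.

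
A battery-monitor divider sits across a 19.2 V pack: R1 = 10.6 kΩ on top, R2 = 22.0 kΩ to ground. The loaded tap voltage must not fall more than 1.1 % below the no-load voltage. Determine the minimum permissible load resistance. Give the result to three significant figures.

R_L(min) ≈ 643 kΩ

Output resistance R_th = R1‖R2 = (10.6 × 22.0)/32.60 = 7.153 kΩ.
The fractional drop is R_th/(R_th + R_L); requiring this ≤ 0.0110 gives R_L ≥ R_th(1/0.0110 − 1) = 7.153 × 89.91 = 643 kΩ.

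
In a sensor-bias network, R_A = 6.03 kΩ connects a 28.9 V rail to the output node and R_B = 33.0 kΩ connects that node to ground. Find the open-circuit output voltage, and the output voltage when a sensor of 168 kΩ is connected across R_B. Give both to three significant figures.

Open-circuit: V = 28.9 × 33.0/(6.03 + 33.0) = 24.4 V.
With the load, R_B becomes R_B‖R_L = 27.58 kΩ, so V = 28.9 × 27.58/33.61 = 23.7 V.

Unloaded: 24.4 V; loaded: 23.7 V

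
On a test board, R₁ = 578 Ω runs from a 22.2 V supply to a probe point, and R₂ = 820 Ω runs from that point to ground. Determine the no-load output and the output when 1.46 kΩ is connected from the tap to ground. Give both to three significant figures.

Unloaded: 13.0 V; loaded: 10.6 V

Open-circuit: V = 22.2 × 820/(578 + 820) = 13.0 V.
With the load, R₂ becomes R₂‖R_L = 525.1 Ω, so V = 22.2 × 525.1/1103 = 10.6 V.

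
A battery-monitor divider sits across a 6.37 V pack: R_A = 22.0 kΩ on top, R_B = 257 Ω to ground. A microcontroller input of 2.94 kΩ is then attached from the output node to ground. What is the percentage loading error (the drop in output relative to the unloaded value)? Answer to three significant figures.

The divider's output (Thévenin) resistance is R_A‖R_B = 254.0 Ω.
Fractional drop under load = R_th/(R_th + R_L) = 254.0 / (254.0 + 2940) = 0.07953.
So the output falls by 7.95 %.

7.95 %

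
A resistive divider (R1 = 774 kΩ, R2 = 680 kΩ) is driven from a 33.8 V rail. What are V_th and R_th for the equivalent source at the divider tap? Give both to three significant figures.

V_th = 15.8 V, R_th = 362 kΩ

V_th is the open-circuit tap voltage: 33.8 × 680/(774 + 680) = 15.8 V.
With the supply zeroed, R1 and R2 appear in parallel from the tap: R_th = R1‖R2 = (774 × 680)/1454 = 362 kΩ.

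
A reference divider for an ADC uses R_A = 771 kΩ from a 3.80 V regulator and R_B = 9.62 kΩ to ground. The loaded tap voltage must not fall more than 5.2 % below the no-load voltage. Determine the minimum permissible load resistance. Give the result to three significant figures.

R_L(min) ≈ 173 kΩ

Output resistance R_th = R_A‖R_B = (771 × 9.62)/780.6 = 9.501 kΩ.
The fractional drop is R_th/(R_th + R_L); requiring this ≤ 0.0520 gives R_L ≥ R_th(1/0.0520 − 1) = 9.501 × 18.23 = 173 kΩ.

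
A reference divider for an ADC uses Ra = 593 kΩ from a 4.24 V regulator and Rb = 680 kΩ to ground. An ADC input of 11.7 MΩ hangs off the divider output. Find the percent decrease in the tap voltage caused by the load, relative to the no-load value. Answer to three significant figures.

The divider's output (Thévenin) resistance is Ra‖Rb = 316.8 kΩ.
Fractional drop under load = R_th/(R_th + R_L) = 316.8 / (316.8 + 11700) = 0.02636.
So the output falls by 2.64 %.

2.64 %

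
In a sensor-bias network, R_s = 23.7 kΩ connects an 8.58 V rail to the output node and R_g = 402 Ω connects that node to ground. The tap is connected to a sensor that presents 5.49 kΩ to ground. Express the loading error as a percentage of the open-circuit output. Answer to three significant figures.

6.72 %

The divider's output (Thévenin) resistance is R_s‖R_g = 395.3 Ω.
Fractional drop under load = R_th/(R_th + R_L) = 395.3 / (395.3 + 5490) = 0.06717.
So the output falls by 6.72 %.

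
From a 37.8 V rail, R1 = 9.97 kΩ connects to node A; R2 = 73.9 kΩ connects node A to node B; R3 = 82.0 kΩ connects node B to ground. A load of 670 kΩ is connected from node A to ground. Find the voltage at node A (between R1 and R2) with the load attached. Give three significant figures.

Below node A the series string R2+R3 = 155.9 kΩ sits in parallel with the 670 kΩ load: 126.5 kΩ.
V_A = 37.8 × 126.5/(9.97 + 126.5) = 35.0 V.

V ≈ 35.0 V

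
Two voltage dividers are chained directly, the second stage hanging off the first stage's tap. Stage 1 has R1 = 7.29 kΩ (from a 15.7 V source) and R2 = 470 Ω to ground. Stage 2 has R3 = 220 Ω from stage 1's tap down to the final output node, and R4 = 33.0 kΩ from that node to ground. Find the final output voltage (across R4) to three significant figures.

V_out ≈ 0.932 V

Stage 2 presents R3+R4 = 33220 Ω as a load on stage 1's tap.
Stage 1's lower leg becomes R2‖(R3+R4) = 463.4 Ω, so V_mid = 15.7 × 463.4/7753 = 0.9384 V.
Stage 2 is itself unloaded: V_out = V_mid × R4/(R3+R4) = 0.9384 × 33000/33220 = 0.932 V.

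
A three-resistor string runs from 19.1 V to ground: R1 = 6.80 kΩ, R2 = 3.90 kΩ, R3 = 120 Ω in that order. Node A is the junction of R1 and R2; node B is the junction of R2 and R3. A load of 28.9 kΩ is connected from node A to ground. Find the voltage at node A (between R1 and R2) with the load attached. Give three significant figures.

V ≈ 6.53 V

Below node A the series string R2+R3 = 4020 Ω sits in parallel with the 28900 Ω load: 3529 Ω.
V_A = 19.1 × 3529/(6800 + 3529) = 6.53 V.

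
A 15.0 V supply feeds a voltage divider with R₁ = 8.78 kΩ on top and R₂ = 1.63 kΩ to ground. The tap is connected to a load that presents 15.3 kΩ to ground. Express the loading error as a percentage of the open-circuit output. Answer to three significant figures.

The divider's output (Thévenin) resistance is R₁‖R₂ = 1.375 kΩ.
Fractional drop under load = R_th/(R_th + R_L) = 1.375 / (1.375 + 15.3) = 0.08245.
So the output falls by 8.24 %.

8.24 %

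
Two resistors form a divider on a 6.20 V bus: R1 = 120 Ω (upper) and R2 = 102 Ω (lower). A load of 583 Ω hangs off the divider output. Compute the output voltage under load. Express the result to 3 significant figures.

V_out ≈ 2.60 V

The load sits in parallel with R2: R2‖R_L = (102 × 583) / (102 + 583) = 86.81 Ω.
V_out = 6.20 × 86.81 / (120 + 86.81) = 6.20 × 86.81/206.8 = 2.60 V.
(Unloaded it would have been 2.85 V.)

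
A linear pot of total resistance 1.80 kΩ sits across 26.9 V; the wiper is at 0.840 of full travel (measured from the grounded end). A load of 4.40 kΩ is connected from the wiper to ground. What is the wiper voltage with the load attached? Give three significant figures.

The wiper splits the pot into (1−α)R = 288.0 Ω above and αR = 1512 Ω below.
Lower section ‖ load = 1125 Ω.
V_wiper = 26.9 × 1125/(288.0 + 1125) = 21.4 V.

V ≈ 21.4 V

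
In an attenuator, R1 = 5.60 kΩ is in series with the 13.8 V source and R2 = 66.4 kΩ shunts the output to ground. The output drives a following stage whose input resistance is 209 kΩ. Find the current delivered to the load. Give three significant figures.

R2‖R_L = 50.39 kΩ; V_out = 13.8 × 50.39/55.99 = 12.42 V.
I_L = V_out / R_L = 12.42 / 209 kΩ = 0.0594 mA.

I_L ≈ 0.0594 mA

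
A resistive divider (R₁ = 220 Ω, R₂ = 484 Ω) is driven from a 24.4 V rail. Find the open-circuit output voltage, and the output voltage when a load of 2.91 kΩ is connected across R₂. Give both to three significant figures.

Open-circuit: V = 24.4 × 484/(220 + 484) = 16.8 V.
With the load, R₂ becomes R₂‖R_L = 415.0 Ω, so V = 24.4 × 415.0/635.0 = 15.9 V.

Unloaded: 16.8 V; loaded: 15.9 V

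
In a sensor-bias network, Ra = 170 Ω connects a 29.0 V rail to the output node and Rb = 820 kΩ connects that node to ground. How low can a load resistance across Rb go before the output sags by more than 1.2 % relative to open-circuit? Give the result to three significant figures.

R_L(min) ≈ 14.0 kΩ

Output resistance R_th = Ra‖Rb = (170 × 820000)/820200 = 170.0 Ω.
The fractional drop is R_th/(R_th + R_L); requiring this ≤ 0.0120 gives R_L ≥ R_th(1/0.0120 − 1) = 170.0 × 82.33 = 14.0 kΩ.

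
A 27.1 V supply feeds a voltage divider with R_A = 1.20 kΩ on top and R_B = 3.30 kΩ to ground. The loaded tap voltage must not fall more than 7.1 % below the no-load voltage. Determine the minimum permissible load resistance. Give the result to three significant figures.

R_L(min) ≈ 11.5 kΩ

Output resistance R_th = R_A‖R_B = (1200 × 3300)/4500 = 880.0 Ω.
The fractional drop is R_th/(R_th + R_L); requiring this ≤ 0.0710 gives R_L ≥ R_th(1/0.0710 − 1) = 880.0 × 13.08 = 11.5 kΩ.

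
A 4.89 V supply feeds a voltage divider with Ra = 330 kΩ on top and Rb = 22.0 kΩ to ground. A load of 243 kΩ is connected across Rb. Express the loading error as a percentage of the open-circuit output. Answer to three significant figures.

7.82 %

The divider's output (Thévenin) resistance is Ra‖Rb = 20.62 kΩ.
Fractional drop under load = R_th/(R_th + R_L) = 20.62 / (20.62 + 243) = 0.07824.
So the output falls by 7.82 %.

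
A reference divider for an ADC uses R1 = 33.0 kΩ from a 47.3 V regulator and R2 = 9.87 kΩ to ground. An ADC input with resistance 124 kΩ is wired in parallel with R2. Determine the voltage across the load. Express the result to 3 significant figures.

The load sits in parallel with R2: R2‖R_L = (9.87 × 124) / (9.87 + 124) = 9.142 kΩ.
V_out = 47.3 × 9.142 / (33.0 + 9.142) = 47.3 × 9.142/42.14 = 10.3 V.

V_out ≈ 10.3 V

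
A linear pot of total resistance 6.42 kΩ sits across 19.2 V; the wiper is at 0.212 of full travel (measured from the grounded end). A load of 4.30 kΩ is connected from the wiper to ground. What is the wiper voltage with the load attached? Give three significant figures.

The wiper splits the pot into (1−α)R = 5.059 kΩ above and αR = 1.361 kΩ below.
Lower section ‖ load = 1.034 kΩ.
V_wiper = 19.2 × 1.034/(5.059 + 1.034) = 3.26 V.

V ≈ 3.26 V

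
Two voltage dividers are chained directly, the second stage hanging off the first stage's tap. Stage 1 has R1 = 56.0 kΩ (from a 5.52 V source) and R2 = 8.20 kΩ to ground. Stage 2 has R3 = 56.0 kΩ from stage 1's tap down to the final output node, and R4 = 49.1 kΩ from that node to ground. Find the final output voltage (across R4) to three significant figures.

V_out ≈ 0.308 V

Stage 2 presents R3+R4 = 105.1 kΩ as a load on stage 1's tap.
Stage 1's lower leg becomes R2‖(R3+R4) = 7.607 kΩ, so V_mid = 5.52 × 7.607/63.61 = 0.6601 V.
Stage 2 is itself unloaded: V_out = V_mid × R4/(R3+R4) = 0.6601 × 49.1/105.1 = 0.308 V.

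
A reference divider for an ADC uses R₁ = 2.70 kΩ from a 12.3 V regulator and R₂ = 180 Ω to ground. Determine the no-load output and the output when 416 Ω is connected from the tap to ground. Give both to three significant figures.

Open-circuit: V = 12.3 × 180/(2700 + 180) = 0.769 V.
With the load, R₂ becomes R₂‖R_L = 125.6 Ω, so V = 12.3 × 125.6/2826 = 0.547 V.

Unloaded: 0.769 V; loaded: 0.547 V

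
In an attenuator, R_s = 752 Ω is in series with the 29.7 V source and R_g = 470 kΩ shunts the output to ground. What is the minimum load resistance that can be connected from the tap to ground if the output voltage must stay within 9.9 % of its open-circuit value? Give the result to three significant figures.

Output resistance R_th = R_s‖R_g = (752 × 470000)/470800 = 750.8 Ω.
The fractional drop is R_th/(R_th + R_L); requiring this ≤ 0.0990 gives R_L ≥ R_th(1/0.0990 − 1) = 750.8 × 9.101 = 6.83 kΩ.

R_L(min) ≈ 6.83 kΩ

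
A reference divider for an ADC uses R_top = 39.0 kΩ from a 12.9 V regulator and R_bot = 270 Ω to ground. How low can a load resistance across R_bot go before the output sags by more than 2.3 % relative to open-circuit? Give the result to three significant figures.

Output resistance R_th = R_top‖R_bot = (39000 × 270)/39270 = 268.1 Ω.
The fractional drop is R_th/(R_th + R_L); requiring this ≤ 0.0230 gives R_L ≥ R_th(1/0.0230 − 1) = 268.1 × 42.48 = 11.4 kΩ.

R_L(min) ≈ 11.4 kΩ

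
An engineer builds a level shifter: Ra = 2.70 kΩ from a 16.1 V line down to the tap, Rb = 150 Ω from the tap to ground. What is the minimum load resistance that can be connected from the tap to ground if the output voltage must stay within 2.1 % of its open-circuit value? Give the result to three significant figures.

R_L(min) ≈ 6.62 kΩ

Output resistance R_th = Ra‖Rb = (2700 × 150)/2850 = 142.1 Ω.
The fractional drop is R_th/(R_th + R_L); requiring this ≤ 0.0210 gives R_L ≥ R_th(1/0.0210 − 1) = 142.1 × 46.62 = 6.62 kΩ.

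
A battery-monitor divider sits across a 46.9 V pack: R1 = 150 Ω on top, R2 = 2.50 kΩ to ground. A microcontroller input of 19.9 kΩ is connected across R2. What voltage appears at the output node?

V_out ≈ 43.9 V

The load sits in parallel with R2: R2‖R_L = (2500 × 19900) / (2500 + 19900) = 2221 Ω.
V_out = 46.9 × 2221 / (150 + 2221) = 46.9 × 2221/2371 = 43.9 V.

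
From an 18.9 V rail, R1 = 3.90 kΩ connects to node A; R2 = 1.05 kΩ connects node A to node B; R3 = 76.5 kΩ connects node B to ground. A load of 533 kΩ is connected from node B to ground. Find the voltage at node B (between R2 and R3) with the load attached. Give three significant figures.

V ≈ 17.6 V

At node B, R3 is in parallel with the load: R3‖R_L = 66.90 kΩ.
Below node A the resistance is R2 + (R3‖R_L) = 67.95 kΩ, so V_A = 18.9 × 67.95/71.85 = 17.87 V.
Then V_B = V_A × (R3‖R_L)/(R2 + R3‖R_L) = 17.87 × 66.90/67.95 = 17.6 V.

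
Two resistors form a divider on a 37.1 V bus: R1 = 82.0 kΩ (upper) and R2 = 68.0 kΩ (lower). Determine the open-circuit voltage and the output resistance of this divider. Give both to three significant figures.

V_th = 16.8 V, R_th = 37.2 kΩ

V_th is the open-circuit tap voltage: 37.1 × 68.0/(82.0 + 68.0) = 16.8 V.
With the supply zeroed, R1 and R2 appear in parallel from the tap: R_th = R1‖R2 = (82.0 × 68.0)/150.0 = 37.2 kΩ.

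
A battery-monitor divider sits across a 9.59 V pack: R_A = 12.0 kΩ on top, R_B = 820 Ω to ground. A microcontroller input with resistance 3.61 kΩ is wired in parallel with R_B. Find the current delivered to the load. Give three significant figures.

R_B‖R_L = 668.2 Ω; V_out = 9.59 × 668.2/12670 = 0.5058 V.
I_L = V_out / R_L = 0.5058 / 3.61 kΩ = 0.140 mA.

I_L ≈ 0.140 mA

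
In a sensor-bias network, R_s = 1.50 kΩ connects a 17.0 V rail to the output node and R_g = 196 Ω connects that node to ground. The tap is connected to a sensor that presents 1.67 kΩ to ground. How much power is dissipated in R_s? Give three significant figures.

Total resistance from the source is R_s + (R_g‖R_L) = 1675 Ω, so I = 17.0/1675 Ω = 10.15 mA.
P = I²·R_s = (10.15 mA)² × 1.50 kΩ = 154 mW.

P ≈ 154 mW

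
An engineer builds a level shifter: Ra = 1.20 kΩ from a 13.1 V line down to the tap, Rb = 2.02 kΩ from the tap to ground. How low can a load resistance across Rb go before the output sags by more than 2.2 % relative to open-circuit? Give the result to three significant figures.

R_L(min) ≈ 33.5 kΩ

Output resistance R_th = Ra‖Rb = (1200 × 2020)/3220 = 752.8 Ω.
The fractional drop is R_th/(R_th + R_L); requiring this ≤ 0.0220 gives R_L ≥ R_th(1/0.0220 − 1) = 752.8 × 44.45 = 33.5 kΩ.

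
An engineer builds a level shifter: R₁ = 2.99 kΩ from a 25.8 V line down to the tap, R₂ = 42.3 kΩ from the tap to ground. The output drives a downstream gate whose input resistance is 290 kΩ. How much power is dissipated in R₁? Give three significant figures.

Total resistance from the source is R₁ + (R₂‖R_L) = 39.91 kΩ, so I = 25.8/39.91 kΩ = 0.6465 mA.
P = I²·R₁ = (0.6465 mA)² × 2.99 kΩ = 1.25 mW.

P ≈ 1.25 mW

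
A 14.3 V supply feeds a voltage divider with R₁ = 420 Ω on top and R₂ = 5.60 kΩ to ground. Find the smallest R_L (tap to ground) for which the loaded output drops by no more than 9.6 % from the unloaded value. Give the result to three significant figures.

R_L(min) ≈ 3.68 kΩ

Output resistance R_th = R₁‖R₂ = (420 × 5600)/6020 = 390.7 Ω.
The fractional drop is R_th/(R_th + R_L); requiring this ≤ 0.0960 gives R_L ≥ R_th(1/0.0960 − 1) = 390.7 × 9.417 = 3.68 kΩ.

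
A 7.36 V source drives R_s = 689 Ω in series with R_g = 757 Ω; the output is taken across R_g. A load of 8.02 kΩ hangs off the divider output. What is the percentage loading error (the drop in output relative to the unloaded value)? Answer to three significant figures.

4.30 %

The divider's output (Thévenin) resistance is R_s‖R_g = 360.7 Ω.
Fractional drop under load = R_th/(R_th + R_L) = 360.7 / (360.7 + 8020) = 0.04304.
So the output falls by 4.30 %.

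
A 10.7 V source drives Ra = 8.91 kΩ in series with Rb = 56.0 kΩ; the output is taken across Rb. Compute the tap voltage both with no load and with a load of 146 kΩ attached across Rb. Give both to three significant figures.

Unloaded: 9.23 V; loaded: 8.77 V

Open-circuit: V = 10.7 × 56.0/(8.91 + 56.0) = 9.23 V.
With the load, Rb becomes Rb‖R_L = 40.48 kΩ, so V = 10.7 × 40.48/49.39 = 8.77 V.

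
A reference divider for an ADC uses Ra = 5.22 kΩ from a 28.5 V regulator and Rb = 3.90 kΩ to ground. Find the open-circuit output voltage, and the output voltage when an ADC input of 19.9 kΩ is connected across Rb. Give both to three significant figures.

Open-circuit: V = 28.5 × 3.90/(5.22 + 3.90) = 12.2 V.
With the load, Rb becomes Rb‖R_L = 3.261 kΩ, so V = 28.5 × 3.261/8.481 = 11.0 V.

Unloaded: 12.2 V; loaded: 11.0 V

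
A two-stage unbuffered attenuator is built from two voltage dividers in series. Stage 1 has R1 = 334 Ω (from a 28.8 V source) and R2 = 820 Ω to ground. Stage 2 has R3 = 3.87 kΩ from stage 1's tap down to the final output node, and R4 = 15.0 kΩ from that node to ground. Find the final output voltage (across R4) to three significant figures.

Stage 2 presents R3+R4 = 18870 Ω as a load on stage 1's tap.
Stage 1's lower leg becomes R2‖(R3+R4) = 785.9 Ω, so V_mid = 28.8 × 785.9/1120 = 20.21 V.
Stage 2 is itself unloaded: V_out = V_mid × R4/(R3+R4) = 20.21 × 15000/18870 = 16.1 V.

V_out ≈ 16.1 V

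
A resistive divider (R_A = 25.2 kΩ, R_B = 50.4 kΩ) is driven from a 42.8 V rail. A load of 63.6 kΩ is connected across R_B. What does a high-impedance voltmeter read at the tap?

The load sits in parallel with R_B: R_B‖R_L = (50.4 × 63.6) / (50.4 + 63.6) = 28.12 kΩ.
V_out = 42.8 × 28.12 / (25.2 + 28.12) = 42.8 × 28.12/53.32 = 22.6 V.
(Unloaded it would have been 28.5 V.)

V_out ≈ 22.6 V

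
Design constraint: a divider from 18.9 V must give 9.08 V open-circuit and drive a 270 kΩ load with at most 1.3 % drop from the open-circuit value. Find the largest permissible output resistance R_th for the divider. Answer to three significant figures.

R_th ≤ 3.56 kΩ

Loading drop = R_th/(R_th + R_L) ≤ 0.0130, so R_th ≤ R_L · ε/(1−ε) = 270 kΩ × 0.0130/0.9870 = 3.56 kΩ.
(Any R1, R2 with R2/(R1+R2) = 0.480 and R1‖R2 ≤ 3.56 kΩ will meet the spec.)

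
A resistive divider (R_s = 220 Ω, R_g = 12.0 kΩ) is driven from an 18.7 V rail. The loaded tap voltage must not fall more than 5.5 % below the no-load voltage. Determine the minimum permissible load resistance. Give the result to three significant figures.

Output resistance R_th = R_s‖R_g = (220 × 12000)/12220 = 216.0 Ω.
The fractional drop is R_th/(R_th + R_L); requiring this ≤ 0.0550 gives R_L ≥ R_th(1/0.0550 − 1) = 216.0 × 17.18 = 3.71 kΩ.

R_L(min) ≈ 3.71 kΩ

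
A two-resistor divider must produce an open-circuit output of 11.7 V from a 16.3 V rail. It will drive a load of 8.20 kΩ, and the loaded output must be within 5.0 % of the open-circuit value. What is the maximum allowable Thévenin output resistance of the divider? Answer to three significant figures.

R_th ≤ 432 Ω

Loading drop = R_th/(R_th + R_L) ≤ 0.0500, so R_th ≤ R_L · ε/(1−ε) = 8.20 kΩ × 0.0500/0.9500 = 432 Ω.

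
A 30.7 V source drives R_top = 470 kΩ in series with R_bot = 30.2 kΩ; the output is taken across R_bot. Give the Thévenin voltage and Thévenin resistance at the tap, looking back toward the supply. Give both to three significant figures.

V_th = 1.85 V, R_th = 28.4 kΩ

V_th is the open-circuit tap voltage: 30.7 × 30.2/(470 + 30.2) = 1.85 V.
With the supply zeroed, R_top and R_bot appear in parallel from the tap: R_th = R_top‖R_bot = (470 × 30.2)/500.2 = 28.4 kΩ.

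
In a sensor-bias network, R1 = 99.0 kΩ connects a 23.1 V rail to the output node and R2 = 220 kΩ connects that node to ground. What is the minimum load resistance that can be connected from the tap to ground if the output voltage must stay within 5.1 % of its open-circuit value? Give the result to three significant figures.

R_L(min) ≈ 1.27 MΩ

Output resistance R_th = R1‖R2 = (99.0 × 220)/319.0 = 68.28 kΩ.
The fractional drop is R_th/(R_th + R_L); requiring this ≤ 0.0510 gives R_L ≥ R_th(1/0.0510 − 1) = 68.28 × 18.61 = 1.27 MΩ.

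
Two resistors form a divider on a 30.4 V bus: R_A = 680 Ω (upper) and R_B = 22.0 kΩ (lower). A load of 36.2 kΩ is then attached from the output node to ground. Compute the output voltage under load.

V_out ≈ 29.0 V

The load sits in parallel with R_B: R_B‖R_L = (22000 × 36200) / (22000 + 36200) = 13680 Ω.
V_out = 30.4 × 13680 / (680 + 13680) = 30.4 × 13680/14360 = 29.0 V.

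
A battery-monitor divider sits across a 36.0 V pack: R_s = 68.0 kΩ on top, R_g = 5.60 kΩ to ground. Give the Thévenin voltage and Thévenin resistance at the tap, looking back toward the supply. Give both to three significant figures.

V_th is the open-circuit tap voltage: 36.0 × 5.60/(68.0 + 5.60) = 2.74 V.
With the supply zeroed, R_s and R_g appear in parallel from the tap: R_th = R_s‖R_g = (68.0 × 5.60)/73.60 = 5.17 kΩ.

V_th = 2.74 V, R_th = 5.17 kΩ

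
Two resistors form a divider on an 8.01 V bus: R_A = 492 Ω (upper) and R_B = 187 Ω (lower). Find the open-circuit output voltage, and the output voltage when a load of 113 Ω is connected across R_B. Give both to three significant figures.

Open-circuit: V = 8.01 × 187/(492 + 187) = 2.21 V.
With the load, R_B becomes R_B‖R_L = 70.44 Ω, so V = 8.01 × 70.44/562.4 = 1.00 V.

Unloaded: 2.21 V; loaded: 1.00 V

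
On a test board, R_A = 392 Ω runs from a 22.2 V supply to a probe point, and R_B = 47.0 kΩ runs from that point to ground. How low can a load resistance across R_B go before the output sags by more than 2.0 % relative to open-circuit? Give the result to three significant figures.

Output resistance R_th = R_A‖R_B = (392 × 47000)/47390 = 388.8 Ω.
The fractional drop is R_th/(R_th + R_L); requiring this ≤ 0.0200 gives R_L ≥ R_th(1/0.0200 − 1) = 388.8 × 49.00 = 19.0 kΩ.

R_L(min) ≈ 19.0 kΩ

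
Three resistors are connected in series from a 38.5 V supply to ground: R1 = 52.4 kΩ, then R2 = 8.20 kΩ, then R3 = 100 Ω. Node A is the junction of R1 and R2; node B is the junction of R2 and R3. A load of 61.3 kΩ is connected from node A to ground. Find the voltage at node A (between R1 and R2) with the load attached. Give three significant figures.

Below node A the series string R2+R3 = 8300 Ω sits in parallel with the 61300 Ω load: 7310 Ω.
V_A = 38.5 × 7310/(52400 + 7310) = 4.71 V.

V ≈ 4.71 V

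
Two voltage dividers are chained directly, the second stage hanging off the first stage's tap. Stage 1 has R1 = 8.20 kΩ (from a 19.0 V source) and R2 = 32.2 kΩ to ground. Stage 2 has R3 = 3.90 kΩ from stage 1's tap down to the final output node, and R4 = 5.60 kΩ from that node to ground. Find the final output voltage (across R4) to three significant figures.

V_out ≈ 5.29 V

Stage 2 presents R3+R4 = 9.500 kΩ as a load on stage 1's tap.
Stage 1's lower leg becomes R2‖(R3+R4) = 7.336 kΩ, so V_mid = 19.0 × 7.336/15.54 = 8.972 V.
Stage 2 is itself unloaded: V_out = V_mid × R4/(R3+R4) = 8.972 × 5.60/9.500 = 5.29 V.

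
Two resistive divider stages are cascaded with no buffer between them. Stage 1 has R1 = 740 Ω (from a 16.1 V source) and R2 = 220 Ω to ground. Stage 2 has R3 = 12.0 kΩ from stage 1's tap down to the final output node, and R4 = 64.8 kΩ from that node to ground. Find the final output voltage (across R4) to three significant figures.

V_out ≈ 3.11 V

Stage 2 presents R3+R4 = 76800 Ω as a load on stage 1's tap.
Stage 1's lower leg becomes R2‖(R3+R4) = 219.4 Ω, so V_mid = 16.1 × 219.4/959.4 = 3.681 V.
Stage 2 is itself unloaded: V_out = V_mid × R4/(R3+R4) = 3.681 × 64800/76800 = 3.11 V.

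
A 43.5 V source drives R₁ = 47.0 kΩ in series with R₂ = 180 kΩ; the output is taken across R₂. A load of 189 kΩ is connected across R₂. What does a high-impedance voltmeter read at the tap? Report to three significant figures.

The load sits in parallel with R₂: R₂‖R_L = (180 × 189) / (180 + 189) = 92.20 kΩ.
V_out = 43.5 × 92.20 / (47.0 + 92.20) = 43.5 × 92.20/139.2 = 28.8 V.

V_out ≈ 28.8 V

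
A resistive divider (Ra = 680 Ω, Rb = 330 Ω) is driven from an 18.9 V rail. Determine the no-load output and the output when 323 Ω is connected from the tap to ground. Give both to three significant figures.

Open-circuit: V = 18.9 × 330/(680 + 330) = 6.18 V.
With the load, Rb becomes Rb‖R_L = 163.2 Ω, so V = 18.9 × 163.2/843.2 = 3.66 V.

Unloaded: 6.18 V; loaded: 3.66 V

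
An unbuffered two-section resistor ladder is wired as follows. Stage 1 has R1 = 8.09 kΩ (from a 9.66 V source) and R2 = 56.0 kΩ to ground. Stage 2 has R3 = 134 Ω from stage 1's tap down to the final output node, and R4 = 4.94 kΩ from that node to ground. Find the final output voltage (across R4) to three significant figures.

Stage 2 presents R3+R4 = 5074 Ω as a load on stage 1's tap.
Stage 1's lower leg becomes R2‖(R3+R4) = 4652 Ω, so V_mid = 9.66 × 4652/12740 = 3.527 V.
Stage 2 is itself unloaded: V_out = V_mid × R4/(R3+R4) = 3.527 × 4940/5074 = 3.43 V.

V_out ≈ 3.43 V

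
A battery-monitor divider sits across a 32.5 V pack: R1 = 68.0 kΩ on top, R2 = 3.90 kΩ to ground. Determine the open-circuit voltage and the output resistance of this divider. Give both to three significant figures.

V_th is the open-circuit tap voltage: 32.5 × 3.90/(68.0 + 3.90) = 1.76 V.
With the supply zeroed, R1 and R2 appear in parallel from the tap: R_th = R1‖R2 = (68.0 × 3.90)/71.90 = 3.69 kΩ.

V_th = 1.76 V, R_th = 3.69 kΩ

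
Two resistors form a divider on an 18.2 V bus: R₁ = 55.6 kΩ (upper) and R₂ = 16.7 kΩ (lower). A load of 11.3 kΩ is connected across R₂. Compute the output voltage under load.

The load sits in parallel with R₂: R₂‖R_L = (16.7 × 11.3) / (16.7 + 11.3) = 6.740 kΩ.
V_out = 18.2 × 6.740 / (55.6 + 6.740) = 18.2 × 6.740/62.34 = 1.97 V.

V_out ≈ 1.97 V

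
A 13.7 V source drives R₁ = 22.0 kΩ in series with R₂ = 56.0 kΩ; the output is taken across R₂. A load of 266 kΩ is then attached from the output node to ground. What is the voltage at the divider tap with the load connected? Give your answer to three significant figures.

V_out ≈ 9.28 V

The load sits in parallel with R₂: R₂‖R_L = (56.0 × 266) / (56.0 + 266) = 46.26 kΩ.
V_out = 13.7 × 46.26 / (22.0 + 46.26) = 13.7 × 46.26/68.26 = 9.28 V.
(Unloaded it would have been 9.84 V.)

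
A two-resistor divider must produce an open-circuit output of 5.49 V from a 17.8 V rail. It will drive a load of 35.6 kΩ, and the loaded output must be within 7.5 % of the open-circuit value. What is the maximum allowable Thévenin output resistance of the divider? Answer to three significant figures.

Loading drop = R_th/(R_th + R_L) ≤ 0.0750, so R_th ≤ R_L · ε/(1−ε) = 35.6 kΩ × 0.0750/0.9250 = 2.89 kΩ.
(Any R1, R2 with R2/(R1+R2) = 0.308 and R1‖R2 ≤ 2.89 kΩ will meet the spec.)

R_th ≤ 2.89 kΩ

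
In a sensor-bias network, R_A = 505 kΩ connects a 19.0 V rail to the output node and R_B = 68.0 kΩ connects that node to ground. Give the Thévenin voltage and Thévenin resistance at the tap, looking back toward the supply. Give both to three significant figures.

V_th = 2.25 V, R_th = 59.9 kΩ

V_th is the open-circuit tap voltage: 19.0 × 68.0/(505 + 68.0) = 2.25 V.
With the supply zeroed, R_A and R_B appear in parallel from the tap: R_th = R_A‖R_B = (505 × 68.0)/573.0 = 59.9 kΩ.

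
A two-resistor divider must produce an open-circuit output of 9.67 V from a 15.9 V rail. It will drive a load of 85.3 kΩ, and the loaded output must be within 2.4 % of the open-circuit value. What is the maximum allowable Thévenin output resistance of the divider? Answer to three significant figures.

R_th ≤ 2.10 kΩ

Loading drop = R_th/(R_th + R_L) ≤ 0.0240, so R_th ≤ R_L · ε/(1−ε) = 85.3 kΩ × 0.0240/0.9760 = 2.10 kΩ.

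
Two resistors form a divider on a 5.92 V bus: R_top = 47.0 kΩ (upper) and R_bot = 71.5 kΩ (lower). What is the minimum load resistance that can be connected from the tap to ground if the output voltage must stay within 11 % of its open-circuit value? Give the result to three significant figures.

Output resistance R_th = R_top‖R_bot = (47.0 × 71.5)/118.5 = 28.36 kΩ.
The fractional drop is R_th/(R_th + R_L); requiring this ≤ 0.110 gives R_L ≥ R_th(1/0.110 − 1) = 28.36 × 8.091 = 229 kΩ.

R_L(min) ≈ 229 kΩ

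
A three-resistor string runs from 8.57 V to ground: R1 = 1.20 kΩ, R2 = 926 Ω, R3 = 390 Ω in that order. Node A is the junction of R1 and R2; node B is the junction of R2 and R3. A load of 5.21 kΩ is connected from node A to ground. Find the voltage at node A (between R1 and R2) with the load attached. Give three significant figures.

Below node A the series string R2+R3 = 1316 Ω sits in parallel with the 5210 Ω load: 1051 Ω.
V_A = 8.57 × 1051/(1200 + 1051) = 4.00 V.

V ≈ 4.00 V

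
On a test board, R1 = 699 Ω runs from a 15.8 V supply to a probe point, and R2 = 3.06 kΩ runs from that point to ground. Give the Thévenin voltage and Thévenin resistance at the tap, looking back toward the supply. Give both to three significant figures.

V_th = 12.9 V, R_th = 569 Ω

V_th is the open-circuit tap voltage: 15.8 × 3060/(699 + 3060) = 12.9 V.
With the supply zeroed, R1 and R2 appear in parallel from the tap: R_th = R1‖R2 = (699 × 3060)/3759 = 569 Ω.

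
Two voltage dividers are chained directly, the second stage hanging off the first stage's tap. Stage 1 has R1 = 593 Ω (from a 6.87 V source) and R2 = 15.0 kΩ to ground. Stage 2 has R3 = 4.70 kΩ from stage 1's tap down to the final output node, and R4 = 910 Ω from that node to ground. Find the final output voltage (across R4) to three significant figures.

V_out ≈ 0.973 V

Stage 2 presents R3+R4 = 5610 Ω as a load on stage 1's tap.
Stage 1's lower leg becomes R2‖(R3+R4) = 4083 Ω, so V_mid = 6.87 × 4083/4676 = 5.999 V.
Stage 2 is itself unloaded: V_out = V_mid × R4/(R3+R4) = 5.999 × 910/5610 = 0.973 V.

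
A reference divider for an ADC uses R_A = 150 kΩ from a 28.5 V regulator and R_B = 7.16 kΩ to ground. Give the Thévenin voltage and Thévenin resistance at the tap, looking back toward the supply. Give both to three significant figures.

V_th = 1.30 V, R_th = 6.83 kΩ

V_th is the open-circuit tap voltage: 28.5 × 7.16/(150 + 7.16) = 1.30 V.
With the supply zeroed, R_A and R_B appear in parallel from the tap: R_th = R_A‖R_B = (150 × 7.16)/157.2 = 6.83 kΩ.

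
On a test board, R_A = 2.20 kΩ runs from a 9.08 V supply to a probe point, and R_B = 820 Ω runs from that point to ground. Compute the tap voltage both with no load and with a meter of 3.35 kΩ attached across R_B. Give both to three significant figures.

Unloaded: 2.47 V; loaded: 2.09 V

Open-circuit: V = 9.08 × 820/(2200 + 820) = 2.47 V.
With the load, R_B becomes R_B‖R_L = 658.8 Ω, so V = 9.08 × 658.8/2859 = 2.09 V.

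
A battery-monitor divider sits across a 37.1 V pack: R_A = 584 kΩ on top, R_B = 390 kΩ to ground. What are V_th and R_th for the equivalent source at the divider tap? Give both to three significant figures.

V_th is the open-circuit tap voltage: 37.1 × 390/(584 + 390) = 14.9 V.
With the supply zeroed, R_A and R_B appear in parallel from the tap: R_th = R_A‖R_B = (584 × 390)/974.0 = 234 kΩ.

V_th = 14.9 V, R_th = 234 kΩ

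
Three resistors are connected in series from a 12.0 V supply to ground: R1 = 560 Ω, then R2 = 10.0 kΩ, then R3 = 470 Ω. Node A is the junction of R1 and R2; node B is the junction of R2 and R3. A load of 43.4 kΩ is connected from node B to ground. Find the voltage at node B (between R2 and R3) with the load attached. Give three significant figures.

At node B, R3 is in parallel with the load: R3‖R_L = 465.0 Ω.
Below node A the resistance is R2 + (R3‖R_L) = 10460 Ω, so V_A = 12.0 × 10460/11020 = 11.39 V.
Then V_B = V_A × (R3‖R_L)/(R2 + R3‖R_L) = 11.39 × 465.0/10460 = 0.506 V.

V ≈ 0.506 V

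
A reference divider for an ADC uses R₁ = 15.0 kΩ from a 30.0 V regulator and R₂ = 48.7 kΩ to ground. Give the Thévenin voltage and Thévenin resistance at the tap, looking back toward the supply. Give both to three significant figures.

V_th is the open-circuit tap voltage: 30.0 × 48.7/(15.0 + 48.7) = 22.9 V.
With the supply zeroed, R₁ and R₂ appear in parallel from the tap: R_th = R₁‖R₂ = (15.0 × 48.7)/63.70 = 11.5 kΩ.

V_th = 22.9 V, R_th = 11.5 kΩ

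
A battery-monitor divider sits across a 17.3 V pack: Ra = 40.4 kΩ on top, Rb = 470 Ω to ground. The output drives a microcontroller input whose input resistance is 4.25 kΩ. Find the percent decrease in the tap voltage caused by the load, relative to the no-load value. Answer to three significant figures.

The divider's output (Thévenin) resistance is Ra‖Rb = 464.6 Ω.
Fractional drop under load = R_th/(R_th + R_L) = 464.6 / (464.6 + 4250) = 0.09854.
So the output falls by 9.85 %.

9.85 %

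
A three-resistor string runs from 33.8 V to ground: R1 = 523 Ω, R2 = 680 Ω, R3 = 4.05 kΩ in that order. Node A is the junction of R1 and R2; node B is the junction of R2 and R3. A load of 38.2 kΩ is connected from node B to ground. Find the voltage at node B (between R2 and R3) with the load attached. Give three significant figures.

At node B, R3 is in parallel with the load: R3‖R_L = 3662 Ω.
Below node A the resistance is R2 + (R3‖R_L) = 4342 Ω, so V_A = 33.8 × 4342/4865 = 30.17 V.
Then V_B = V_A × (R3‖R_L)/(R2 + R3‖R_L) = 30.17 × 3662/4342 = 25.4 V.

V ≈ 25.4 V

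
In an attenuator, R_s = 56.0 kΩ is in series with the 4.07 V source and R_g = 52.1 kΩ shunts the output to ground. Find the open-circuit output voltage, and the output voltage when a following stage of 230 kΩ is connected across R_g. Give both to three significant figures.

Unloaded: 1.96 V; loaded: 1.76 V

Open-circuit: V = 4.07 × 52.1/(56.0 + 52.1) = 1.96 V.
With the load, R_g becomes R_g‖R_L = 42.48 kΩ, so V = 4.07 × 42.48/98.48 = 1.76 V.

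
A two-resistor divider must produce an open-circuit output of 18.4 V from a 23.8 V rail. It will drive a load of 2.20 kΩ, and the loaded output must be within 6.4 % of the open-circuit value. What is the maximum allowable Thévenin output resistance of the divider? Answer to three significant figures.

R_th ≤ 150 Ω

Loading drop = R_th/(R_th + R_L) ≤ 0.0640, so R_th ≤ R_L · ε/(1−ε) = 2.20 kΩ × 0.0640/0.9360 = 150 Ω.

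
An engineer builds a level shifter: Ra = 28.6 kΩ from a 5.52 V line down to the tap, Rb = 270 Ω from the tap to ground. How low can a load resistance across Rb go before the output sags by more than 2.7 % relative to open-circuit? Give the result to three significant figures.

R_L(min) ≈ 9.64 kΩ

Output resistance R_th = Ra‖Rb = (28600 × 270)/28870 = 267.5 Ω.
The fractional drop is R_th/(R_th + R_L); requiring this ≤ 0.0270 gives R_L ≥ R_th(1/0.0270 − 1) = 267.5 × 36.04 = 9.64 kΩ.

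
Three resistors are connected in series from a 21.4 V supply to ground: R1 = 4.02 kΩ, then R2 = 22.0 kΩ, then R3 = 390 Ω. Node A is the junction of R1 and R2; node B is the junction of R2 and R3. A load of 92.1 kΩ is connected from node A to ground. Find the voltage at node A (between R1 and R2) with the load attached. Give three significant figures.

V ≈ 17.5 V

Below node A the series string R2+R3 = 22390 Ω sits in parallel with the 92100 Ω load: 18010 Ω.
V_A = 21.4 × 18010/(4020 + 18010) = 17.5 V.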